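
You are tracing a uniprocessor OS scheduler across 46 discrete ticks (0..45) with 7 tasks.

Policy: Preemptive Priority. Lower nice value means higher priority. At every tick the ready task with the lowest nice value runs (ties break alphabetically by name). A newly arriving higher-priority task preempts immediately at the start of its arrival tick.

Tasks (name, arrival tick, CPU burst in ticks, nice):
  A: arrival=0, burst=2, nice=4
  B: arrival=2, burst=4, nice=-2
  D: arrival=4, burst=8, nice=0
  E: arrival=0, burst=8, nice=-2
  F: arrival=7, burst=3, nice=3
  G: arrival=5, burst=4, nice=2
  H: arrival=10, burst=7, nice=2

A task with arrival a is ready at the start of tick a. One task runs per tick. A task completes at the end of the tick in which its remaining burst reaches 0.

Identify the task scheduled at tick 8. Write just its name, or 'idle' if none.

running at tick 8 = E

t=0: ready={A,E} → run E
t=1: ready={A,E} → run E
t=2: ready={A,B,E} → run B
t=3: ready={A,B,E} → run B
t=4: ready={A,B,D,E} → run B
t=5: ready={A,B,D,E,G} → run B
t=6: ready={A,D,E,G} → run E
t=7: ready={A,D,E,F,G} → run E
t=8: ready={A,D,E,F,G} → run E
t=9: ready={A,D,E,F,G} → run E
t=10: ready={A,D,E,F,G,H} → run E
t=11: ready={A,D,E,F,G,H} → run E
t=12: ready={A,D,F,G,H} → run D
t=13: ready={A,D,F,G,H} → run D
t=14: ready={A,D,F,G,H} → run D
t=15: ready={A,D,F,G,H} → run D
t=16: ready={A,D,F,G,H} → run D
t=17: ready={A,D,F,G,H} → run D
t=18: ready={A,D,F,G,H} → run D
t=19: ready={A,D,F,G,H} → run D
t=20: ready={A,F,G,H} → run G
t=21: ready={A,F,G,H} → run G
t=22: ready={A,F,G,H} → run G
t=23: ready={A,F,G,H} → run G
t=24: ready={A,F,H} → run H
t=25: ready={A,F,H} → run H
t=26: ready={A,F,H} → run H
t=27: ready={A,F,H} → run H
t=28: ready={A,F,H} → run H
t=29: ready={A,F,H} → run H
t=30: ready={A,F,H} → run H
t=31: ready={A,F} → run F
t=32: ready={A,F} → run F
t=33: ready={A,F} → run F
t=34: ready={A} → run A
t=35: ready={A} → run A
t=36: (idle)
t=37: (idle)
t=38: (idle)
t=39: (idle)
t=40: (idle)
t=41: (idle)
t=42: (idle)
t=43: (idle)
t=44: (idle)
t=45: (idle)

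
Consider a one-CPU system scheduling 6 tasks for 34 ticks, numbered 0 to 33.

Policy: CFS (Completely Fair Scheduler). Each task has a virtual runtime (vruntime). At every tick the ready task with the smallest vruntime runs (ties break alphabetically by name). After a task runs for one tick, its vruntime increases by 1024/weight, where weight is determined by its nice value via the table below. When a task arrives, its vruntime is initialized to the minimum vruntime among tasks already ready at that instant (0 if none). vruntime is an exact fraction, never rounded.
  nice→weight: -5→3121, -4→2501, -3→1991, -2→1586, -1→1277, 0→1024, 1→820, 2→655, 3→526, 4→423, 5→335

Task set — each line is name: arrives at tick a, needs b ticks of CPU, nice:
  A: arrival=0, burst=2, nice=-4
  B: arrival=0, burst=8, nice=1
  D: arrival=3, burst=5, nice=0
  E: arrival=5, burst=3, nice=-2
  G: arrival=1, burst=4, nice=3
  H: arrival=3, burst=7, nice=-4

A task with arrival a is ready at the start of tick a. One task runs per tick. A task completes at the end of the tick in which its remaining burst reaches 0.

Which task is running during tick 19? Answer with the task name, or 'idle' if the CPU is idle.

t=0: vr[A=0 B=0] → run A
t=1: vr[A=1024/2501 B=0 G=0] → run B
t=2: vr[A=1024/2501 B=256/205 G=0] → run G
t=3: vr[A=1024/2501 B=256/205 D=1024/2501 G=512/263 H=1024/2501] → run A
t=4: vr[B=256/205 D=1024/2501 G=512/263 H=1024/2501] → run D
t=5: vr[B=256/205 D=3525/2501 E=1024/2501 G=512/263 H=1024/2501] → run E
t=6: vr[B=256/205 D=3525/2501 E=34304/32513 G=512/263 H=1024/2501] → run H
t=7: vr[B=256/205 D=3525/2501 E=34304/32513 G=512/263 H=2048/2501] → run H
t=8: vr[B=256/205 D=3525/2501 E=34304/32513 G=512/263 H=3072/2501] → run E
t=9: vr[B=256/205 D=3525/2501 E=55296/32513 G=512/263 H=3072/2501] → run H
t=10: vr[B=256/205 D=3525/2501 E=55296/32513 G=512/263 H=4096/2501] → run B
t=11: vr[B=512/205 D=3525/2501 E=55296/32513 G=512/263 H=4096/2501] → run D
t=12: vr[B=512/205 D=6026/2501 E=55296/32513 G=512/263 H=4096/2501] → run H
t=13: vr[B=512/205 D=6026/2501 E=55296/32513 G=512/263 H=5120/2501] → run E
t=14: vr[B=512/205 D=6026/2501 G=512/263 H=5120/2501] → run G
t=15: vr[B=512/205 D=6026/2501 G=1024/263 H=5120/2501] → run H
t=16: vr[B=512/205 D=6026/2501 G=1024/263 H=6144/2501] → run D
t=17: vr[B=512/205 D=8527/2501 G=1024/263 H=6144/2501] → run H
t=18: vr[B=512/205 D=8527/2501 G=1024/263 H=7168/2501] → run B
t=19: vr[B=768/205 D=8527/2501 G=1024/263 H=7168/2501] → run H
t=20: vr[B=768/205 D=8527/2501 G=1024/263] → run D
t=21: vr[B=768/205 D=11028/2501 G=1024/263] → run B
t=22: vr[B=1024/205 D=11028/2501 G=1024/263] → run G
t=23: vr[B=1024/205 D=11028/2501 G=1536/263] → run D
t=24: vr[B=1024/205 G=1536/263] → run B
t=25: vr[B=256/41 G=1536/263] → run G
t=26: vr[B=256/41] → run B
t=27: vr[B=1536/205] → run B
t=28: vr[B=1792/205] → run B
t=29: (idle)
t=30: (idle)
t=31: (idle)
t=32: (idle)
t=33: (idle)

running at tick 19 = H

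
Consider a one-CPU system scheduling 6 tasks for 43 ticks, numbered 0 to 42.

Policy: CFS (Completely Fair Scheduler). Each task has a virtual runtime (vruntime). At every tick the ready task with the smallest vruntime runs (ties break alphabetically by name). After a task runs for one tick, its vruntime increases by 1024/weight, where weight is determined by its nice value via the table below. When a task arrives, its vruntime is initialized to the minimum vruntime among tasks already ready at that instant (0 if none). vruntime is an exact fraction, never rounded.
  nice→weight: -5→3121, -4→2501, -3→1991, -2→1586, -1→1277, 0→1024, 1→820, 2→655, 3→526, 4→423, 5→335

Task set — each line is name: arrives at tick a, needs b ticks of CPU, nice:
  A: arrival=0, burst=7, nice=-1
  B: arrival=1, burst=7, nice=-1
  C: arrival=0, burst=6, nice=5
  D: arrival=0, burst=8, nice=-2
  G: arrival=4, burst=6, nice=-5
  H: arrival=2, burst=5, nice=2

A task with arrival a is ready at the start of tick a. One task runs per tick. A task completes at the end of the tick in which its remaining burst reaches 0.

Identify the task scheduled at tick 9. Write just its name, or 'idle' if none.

running at tick 9 = A

t=0: vr[A=0 C=0 D=0] → run A
t=1: vr[A=1024/1277 B=0 C=0 D=0] → run B
t=2: vr[A=1024/1277 B=1024/1277 C=0 D=0 H=0] → run C
t=3: vr[A=1024/1277 B=1024/1277 C=1024/335 D=0 H=0] → run D
t=4: vr[A=1024/1277 B=1024/1277 C=1024/335 D=512/793 G=0 H=0] → run G
t=5: vr[A=1024/1277 B=1024/1277 C=1024/335 D=512/793 G=1024/3121 H=0] → run H
t=6: vr[A=1024/1277 B=1024/1277 C=1024/335 D=512/793 G=1024/3121 H=1024/655] → run G
t=7: vr[A=1024/1277 B=1024/1277 C=1024/335 D=512/793 G=2048/3121 H=1024/655] → run D
t=8: vr[A=1024/1277 B=1024/1277 C=1024/335 D=1024/793 G=2048/3121 H=1024/655] → run G
t=9: vr[A=1024/1277 B=1024/1277 C=1024/335 D=1024/793 G=3072/3121 H=1024/655] → run A
t=10: vr[A=2048/1277 B=1024/1277 C=1024/335 D=1024/793 G=3072/3121 H=1024/655] → run B
t=11: vr[A=2048/1277 B=2048/1277 C=1024/335 D=1024/793 G=3072/3121 H=1024/655] → run G
t=12: vr[A=2048/1277 B=2048/1277 C=1024/335 D=1024/793 G=4096/3121 H=1024/655] → run D
t=13: vr[A=2048/1277 B=2048/1277 C=1024/335 D=1536/793 G=4096/3121 H=1024/655] → run G
t=14: vr[A=2048/1277 B=2048/1277 C=1024/335 D=1536/793 G=5120/3121 H=1024/655] → run H
t=15: vr[A=2048/1277 B=2048/1277 C=1024/335 D=1536/793 G=5120/3121 H=2048/655] → run A
t=16: vr[A=3072/1277 B=2048/1277 C=1024/335 D=1536/793 G=5120/3121 H=2048/655] → run B
t=17: vr[A=3072/1277 B=3072/1277 C=1024/335 D=1536/793 G=5120/3121 H=2048/655] → run G
t=18: vr[A=3072/1277 B=3072/1277 C=1024/335 D=1536/793 H=2048/655] → run D
t=19: vr[A=3072/1277 B=3072/1277 C=1024/335 D=2048/793 H=2048/655] → run A
t=20: vr[A=4096/1277 B=3072/1277 C=1024/335 D=2048/793 H=2048/655] → run B
t=21: vr[A=4096/1277 B=4096/1277 C=1024/335 D=2048/793 H=2048/655] → run D
t=22: vr[A=4096/1277 B=4096/1277 C=1024/335 D=2560/793 H=2048/655] → run C
t=23: vr[A=4096/1277 B=4096/1277 C=2048/335 D=2560/793 H=2048/655] → run H
t=24: vr[A=4096/1277 B=4096/1277 C=2048/335 D=2560/793 H=3072/655] → run A
t=25: vr[A=5120/1277 B=4096/1277 C=2048/335 D=2560/793 H=3072/655] → run B
t=26: vr[A=5120/1277 B=5120/1277 C=2048/335 D=2560/793 H=3072/655] → run D
t=27: vr[A=5120/1277 B=5120/1277 C=2048/335 D=3072/793 H=3072/655] → run D
t=28: vr[A=5120/1277 B=5120/1277 C=2048/335 D=3584/793 H=3072/655] → run A
t=29: vr[A=6144/1277 B=5120/1277 C=2048/335 D=3584/793 H=3072/655] → run B
t=30: vr[A=6144/1277 B=6144/1277 C=2048/335 D=3584/793 H=3072/655] → run D
t=31: vr[A=6144/1277 B=6144/1277 C=2048/335 H=3072/655] → run H
t=32: vr[A=6144/1277 B=6144/1277 C=2048/335 H=4096/655] → run A
t=33: vr[B=6144/1277 C=2048/335 H=4096/655] → run B
t=34: vr[C=2048/335 H=4096/655] → run C
t=35: vr[C=3072/335 H=4096/655] → run H
t=36: vr[C=3072/335] → run C
t=37: vr[C=4096/335] → run C
t=38: vr[C=1024/67] → run C
t=39: (idle)
t=40: (idle)
t=41: (idle)
t=42: (idle)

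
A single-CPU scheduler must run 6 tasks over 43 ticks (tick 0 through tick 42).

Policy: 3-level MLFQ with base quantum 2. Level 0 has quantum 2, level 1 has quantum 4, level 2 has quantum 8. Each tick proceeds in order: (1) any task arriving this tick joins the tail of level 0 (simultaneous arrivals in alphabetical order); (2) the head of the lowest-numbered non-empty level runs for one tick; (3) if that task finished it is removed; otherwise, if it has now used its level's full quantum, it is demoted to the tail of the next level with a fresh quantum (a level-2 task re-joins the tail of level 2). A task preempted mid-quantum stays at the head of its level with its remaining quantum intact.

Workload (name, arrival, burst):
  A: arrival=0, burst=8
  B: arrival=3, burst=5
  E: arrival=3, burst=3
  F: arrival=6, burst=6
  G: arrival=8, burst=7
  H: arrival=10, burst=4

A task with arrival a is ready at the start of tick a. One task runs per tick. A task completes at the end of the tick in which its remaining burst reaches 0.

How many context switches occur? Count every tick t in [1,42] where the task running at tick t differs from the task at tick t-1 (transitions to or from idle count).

t=0: L0/L1/L2 = A/-/- → run A
t=1: L0/L1/L2 = A/-/- → run A
t=2: L0/L1/L2 = -/A/- → run A
t=3: L0/L1/L2 = BE/A/- → run B
t=4: L0/L1/L2 = BE/A/- → run B
t=5: L0/L1/L2 = E/AB/- → run E
t=6: L0/L1/L2 = EF/AB/- → run E
t=7: L0/L1/L2 = F/ABE/- → run F
t=8: L0/L1/L2 = FG/ABE/- → run F
t=9: L0/L1/L2 = G/ABEF/- → run G
t=10: L0/L1/L2 = GH/ABEF/- → run G
t=11: L0/L1/L2 = H/ABEFG/- → run H
t=12: L0/L1/L2 = H/ABEFG/- → run H
t=13: L0/L1/L2 = -/ABEFGH/- → run A
t=14: L0/L1/L2 = -/ABEFGH/- → run A
t=15: L0/L1/L2 = -/ABEFGH/- → run A
t=16: L0/L1/L2 = -/BEFGH/A → run B
t=17: L0/L1/L2 = -/BEFGH/A → run B
t=18: L0/L1/L2 = -/BEFGH/A → run B
t=19: L0/L1/L2 = -/EFGH/A → run E
t=20: L0/L1/L2 = -/FGH/A → run F
t=21: L0/L1/L2 = -/FGH/A → run F
t=22: L0/L1/L2 = -/FGH/A → run F
t=23: L0/L1/L2 = -/FGH/A → run F
t=24: L0/L1/L2 = -/GH/A → run G
t=25: L0/L1/L2 = -/GH/A → run G
t=26: L0/L1/L2 = -/GH/A → run G
t=27: L0/L1/L2 = -/GH/A → run G
t=28: L0/L1/L2 = -/H/AG → run H
t=29: L0/L1/L2 = -/H/AG → run H
t=30: L0/L1/L2 = -/-/AG → run A
t=31: L0/L1/L2 = -/-/AG → run A
t=32: L0/L1/L2 = -/-/G → run G
t=33: (idle)
t=34: (idle)
t=35: (idle)
t=36: (idle)
t=37: (idle)
t=38: (idle)
t=39: (idle)
t=40: (idle)
t=41: (idle)
t=42: (idle)

context switches = 14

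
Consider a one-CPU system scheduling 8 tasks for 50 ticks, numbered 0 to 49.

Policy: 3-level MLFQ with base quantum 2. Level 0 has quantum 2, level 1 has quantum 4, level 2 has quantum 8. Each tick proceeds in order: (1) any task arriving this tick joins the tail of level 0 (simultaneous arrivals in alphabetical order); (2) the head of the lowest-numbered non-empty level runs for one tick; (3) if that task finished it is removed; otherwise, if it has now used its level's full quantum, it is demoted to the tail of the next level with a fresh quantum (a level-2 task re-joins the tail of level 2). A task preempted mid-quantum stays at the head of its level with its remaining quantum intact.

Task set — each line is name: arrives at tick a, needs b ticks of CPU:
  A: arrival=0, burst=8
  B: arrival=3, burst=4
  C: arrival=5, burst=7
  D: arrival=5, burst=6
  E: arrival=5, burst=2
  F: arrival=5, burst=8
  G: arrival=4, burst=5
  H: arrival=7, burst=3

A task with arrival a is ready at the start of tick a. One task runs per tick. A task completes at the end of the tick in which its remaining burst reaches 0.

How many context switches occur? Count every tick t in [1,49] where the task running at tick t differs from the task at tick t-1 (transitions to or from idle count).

context switches = 18

t=0: L0/L1/L2 = A/-/- → run A
t=1: L0/L1/L2 = A/-/- → run A
t=2: L0/L1/L2 = -/A/- → run A
t=3: L0/L1/L2 = B/A/- → run B
t=4: L0/L1/L2 = BG/A/- → run B
t=5: L0/L1/L2 = GCDEF/AB/- → run G
t=6: L0/L1/L2 = GCDEF/AB/- → run G
t=7: L0/L1/L2 = CDEFH/ABG/- → run C
t=8: L0/L1/L2 = CDEFH/ABG/- → run C
t=9: L0/L1/L2 = DEFH/ABGC/- → run D
t=10: L0/L1/L2 = DEFH/ABGC/- → run D
t=11: L0/L1/L2 = EFH/ABGCD/- → run E
t=12: L0/L1/L2 = EFH/ABGCD/- → run E
t=13: L0/L1/L2 = FH/ABGCD/- → run F
t=14: L0/L1/L2 = FH/ABGCD/- → run F
t=15: L0/L1/L2 = H/ABGCDF/- → run H
t=16: L0/L1/L2 = H/ABGCDF/- → run H
t=17: L0/L1/L2 = -/ABGCDFH/- → run A
t=18: L0/L1/L2 = -/ABGCDFH/- → run A
t=19: L0/L1/L2 = -/ABGCDFH/- → run A
t=20: L0/L1/L2 = -/BGCDFH/A → run B
t=21: L0/L1/L2 = -/BGCDFH/A → run B
t=22: L0/L1/L2 = -/GCDFH/A → run G
t=23: L0/L1/L2 = -/GCDFH/A → run G
t=24: L0/L1/L2 = -/GCDFH/A → run G
t=25: L0/L1/L2 = -/CDFH/A → run C
t=26: L0/L1/L2 = -/CDFH/A → run C
t=27: L0/L1/L2 = -/CDFH/A → run C
t=28: L0/L1/L2 = -/CDFH/A → run C
t=29: L0/L1/L2 = -/DFH/AC → run D
t=30: L0/L1/L2 = -/DFH/AC → run D
t=31: L0/L1/L2 = -/DFH/AC → run D
t=32: L0/L1/L2 = -/DFH/AC → run D
t=33: L0/L1/L2 = -/FH/AC → run F
t=34: L0/L1/L2 = -/FH/AC → run F
t=35: L0/L1/L2 = -/FH/AC → run F
t=36: L0/L1/L2 = -/FH/AC → run F
t=37: L0/L1/L2 = -/H/ACF → run H
t=38: L0/L1/L2 = -/-/ACF → run A
t=39: L0/L1/L2 = -/-/ACF → run A
t=40: L0/L1/L2 = -/-/CF → run C
t=41: L0/L1/L2 = -/-/F → run F
t=42: L0/L1/L2 = -/-/F → run F
t=43: (idle)
t=44: (idle)
t=45: (idle)
t=46: (idle)
t=47: (idle)
t=48: (idle)
t=49: (idle)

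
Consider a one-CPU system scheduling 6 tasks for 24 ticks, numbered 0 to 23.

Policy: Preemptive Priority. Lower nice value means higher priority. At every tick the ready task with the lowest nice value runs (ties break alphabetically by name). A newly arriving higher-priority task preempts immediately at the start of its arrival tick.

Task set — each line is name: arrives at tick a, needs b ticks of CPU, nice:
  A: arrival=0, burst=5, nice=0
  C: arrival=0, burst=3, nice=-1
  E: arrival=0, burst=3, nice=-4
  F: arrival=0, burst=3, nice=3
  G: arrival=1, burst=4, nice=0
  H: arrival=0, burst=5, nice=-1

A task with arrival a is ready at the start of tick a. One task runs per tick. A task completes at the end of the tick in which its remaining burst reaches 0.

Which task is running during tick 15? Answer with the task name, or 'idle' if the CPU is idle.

t=0: ready={A,C,E,F,H} → run E
t=1: ready={A,C,E,F,G,H} → run E
t=2: ready={A,C,E,F,G,H} → run E
t=3: ready={A,C,F,G,H} → run C
t=4: ready={A,C,F,G,H} → run C
t=5: ready={A,C,F,G,H} → run C
t=6: ready={A,F,G,H} → run H
t=7: ready={A,F,G,H} → run H
t=8: ready={A,F,G,H} → run H
t=9: ready={A,F,G,H} → run H
t=10: ready={A,F,G,H} → run H
t=11: ready={A,F,G} → run A
t=12: ready={A,F,G} → run A
t=13: ready={A,F,G} → run A
t=14: ready={A,F,G} → run A
t=15: ready={A,F,G} → run A
t=16: ready={F,G} → run G
t=17: ready={F,G} → run G
t=18: ready={F,G} → run G
t=19: ready={F,G} → run G
t=20: ready={F} → run F
t=21: ready={F} → run F
t=22: ready={F} → run F
t=23: (idle)

running at tick 15 = A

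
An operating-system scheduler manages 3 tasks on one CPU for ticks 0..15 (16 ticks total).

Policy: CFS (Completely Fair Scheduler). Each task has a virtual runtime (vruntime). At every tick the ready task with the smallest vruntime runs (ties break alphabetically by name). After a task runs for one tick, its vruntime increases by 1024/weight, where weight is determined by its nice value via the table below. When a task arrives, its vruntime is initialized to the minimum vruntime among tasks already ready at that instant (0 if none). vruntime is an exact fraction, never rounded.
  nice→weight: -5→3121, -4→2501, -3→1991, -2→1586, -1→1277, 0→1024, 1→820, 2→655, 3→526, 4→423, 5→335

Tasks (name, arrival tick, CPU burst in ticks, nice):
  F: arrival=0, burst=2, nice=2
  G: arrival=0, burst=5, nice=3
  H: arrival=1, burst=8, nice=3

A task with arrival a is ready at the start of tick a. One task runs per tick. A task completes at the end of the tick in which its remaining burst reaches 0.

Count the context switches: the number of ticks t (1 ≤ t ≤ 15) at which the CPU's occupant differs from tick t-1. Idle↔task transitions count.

t=0: vr[F=0 G=0] → run F
t=1: vr[F=1024/655 G=0 H=0] → run G
t=2: vr[F=1024/655 G=512/263 H=0] → run H
t=3: vr[F=1024/655 G=512/263 H=512/263] → run F
t=4: vr[G=512/263 H=512/263] → run G
t=5: vr[G=1024/263 H=512/263] → run H
t=6: vr[G=1024/263 H=1024/263] → run G
t=7: vr[G=1536/263 H=1024/263] → run H
t=8: vr[G=1536/263 H=1536/263] → run G
t=9: vr[G=2048/263 H=1536/263] → run H
t=10: vr[G=2048/263 H=2048/263] → run G
t=11: vr[H=2048/263] → run H
t=12: vr[H=2560/263] → run H
t=13: vr[H=3072/263] → run H
t=14: vr[H=3584/263] → run H
t=15: (idle)

context switches = 12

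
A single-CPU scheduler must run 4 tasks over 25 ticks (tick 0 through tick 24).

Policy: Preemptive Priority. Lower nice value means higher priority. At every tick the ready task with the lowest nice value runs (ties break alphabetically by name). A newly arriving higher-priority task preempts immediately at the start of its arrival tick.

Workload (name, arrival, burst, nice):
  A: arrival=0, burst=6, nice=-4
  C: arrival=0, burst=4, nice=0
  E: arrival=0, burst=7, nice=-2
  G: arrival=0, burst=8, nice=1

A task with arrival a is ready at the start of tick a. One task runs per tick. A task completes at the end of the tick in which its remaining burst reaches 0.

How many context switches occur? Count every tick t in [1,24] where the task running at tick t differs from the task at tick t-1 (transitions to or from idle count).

context switches = 3

t=0: ready={A,C,E,G} → run A
t=1: ready={A,C,E,G} → run A
t=2: ready={A,C,E,G} → run A
t=3: ready={A,C,E,G} → run A
t=4: ready={A,C,E,G} → run A
t=5: ready={A,C,E,G} → run A
t=6: ready={C,E,G} → run E
t=7: ready={C,E,G} → run E
t=8: ready={C,E,G} → run E
t=9: ready={C,E,G} → run E
t=10: ready={C,E,G} → run E
t=11: ready={C,E,G} → run E
t=12: ready={C,E,G} → run E
t=13: ready={C,G} → run C
t=14: ready={C,G} → run C
t=15: ready={C,G} → run C
t=16: ready={C,G} → run C
t=17: ready={G} → run G
t=18: ready={G} → run G
t=19: ready={G} → run G
t=20: ready={G} → run G
t=21: ready={G} → run G
t=22: ready={G} → run G
t=23: ready={G} → run G
t=24: ready={G} → run G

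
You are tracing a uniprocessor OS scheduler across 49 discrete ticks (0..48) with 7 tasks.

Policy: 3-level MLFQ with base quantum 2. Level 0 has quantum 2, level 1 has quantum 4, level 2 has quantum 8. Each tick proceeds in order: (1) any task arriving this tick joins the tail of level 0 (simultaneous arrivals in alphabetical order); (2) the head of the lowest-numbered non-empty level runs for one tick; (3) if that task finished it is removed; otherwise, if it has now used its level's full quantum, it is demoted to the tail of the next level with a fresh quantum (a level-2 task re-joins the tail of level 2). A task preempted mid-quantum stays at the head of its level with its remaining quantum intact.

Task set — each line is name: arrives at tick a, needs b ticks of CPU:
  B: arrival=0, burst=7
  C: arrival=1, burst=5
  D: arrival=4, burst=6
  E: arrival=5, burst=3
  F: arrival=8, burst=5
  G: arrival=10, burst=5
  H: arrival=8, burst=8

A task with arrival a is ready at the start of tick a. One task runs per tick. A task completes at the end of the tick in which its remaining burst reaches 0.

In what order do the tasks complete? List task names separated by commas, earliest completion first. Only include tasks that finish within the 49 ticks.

t=0: L0/L1/L2 = B/-/- → run B
t=1: L0/L1/L2 = BC/-/- → run B
t=2: L0/L1/L2 = C/B/- → run C
t=3: L0/L1/L2 = C/B/- → run C
t=4: L0/L1/L2 = D/BC/- → run D
t=5: L0/L1/L2 = DE/BC/- → run D
t=6: L0/L1/L2 = E/BCD/- → run E
t=7: L0/L1/L2 = E/BCD/- → run E
t=8: L0/L1/L2 = FH/BCDE/- → run F
t=9: L0/L1/L2 = FH/BCDE/- → run F
t=10: L0/L1/L2 = HG/BCDEF/- → run H
t=11: L0/L1/L2 = HG/BCDEF/- → run H
t=12: L0/L1/L2 = G/BCDEFH/- → run G
t=13: L0/L1/L2 = G/BCDEFH/- → run G
t=14: L0/L1/L2 = -/BCDEFHG/- → run B
t=15: L0/L1/L2 = -/BCDEFHG/- → run B
t=16: L0/L1/L2 = -/BCDEFHG/- → run B
t=17: L0/L1/L2 = -/BCDEFHG/- → run B
t=18: L0/L1/L2 = -/CDEFHG/B → run C
t=19: L0/L1/L2 = -/CDEFHG/B → run C
t=20: L0/L1/L2 = -/CDEFHG/B → run C
t=21: L0/L1/L2 = -/DEFHG/B → run D
t=22: L0/L1/L2 = -/DEFHG/B → run D
t=23: L0/L1/L2 = -/DEFHG/B → run D
t=24: L0/L1/L2 = -/DEFHG/B → run D
t=25: L0/L1/L2 = -/EFHG/B → run E
t=26: L0/L1/L2 = -/FHG/B → run F
t=27: L0/L1/L2 = -/FHG/B → run F
t=28: L0/L1/L2 = -/FHG/B → run F
t=29: L0/L1/L2 = -/HG/B → run H
t=30: L0/L1/L2 = -/HG/B → run H
t=31: L0/L1/L2 = -/HG/B → run H
t=32: L0/L1/L2 = -/HG/B → run H
t=33: L0/L1/L2 = -/G/BH → run G
t=34: L0/L1/L2 = -/G/BH → run G
t=35: L0/L1/L2 = -/G/BH → run G
t=36: L0/L1/L2 = -/-/BH → run B
t=37: L0/L1/L2 = -/-/H → run H
t=38: L0/L1/L2 = -/-/H → run H
t=39: (idle)
t=40: (idle)
t=41: (idle)
t=42: (idle)
t=43: (idle)
t=44: (idle)
t=45: (idle)
t=46: (idle)
t=47: (idle)
t=48: (idle)

completion order = C, D, E, F, G, B, H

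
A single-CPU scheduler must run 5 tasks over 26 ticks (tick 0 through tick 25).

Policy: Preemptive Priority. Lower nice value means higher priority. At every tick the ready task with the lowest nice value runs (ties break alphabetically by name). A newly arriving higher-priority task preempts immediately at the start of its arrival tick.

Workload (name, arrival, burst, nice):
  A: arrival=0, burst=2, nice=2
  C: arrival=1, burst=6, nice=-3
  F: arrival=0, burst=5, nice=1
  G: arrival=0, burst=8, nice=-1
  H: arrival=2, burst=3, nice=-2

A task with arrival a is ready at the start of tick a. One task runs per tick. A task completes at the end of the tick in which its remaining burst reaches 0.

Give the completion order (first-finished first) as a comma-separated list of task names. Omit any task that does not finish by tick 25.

completion order = C, H, G, F, A

t=0: ready={A,F,G} → run G
t=1: ready={A,C,F,G} → run C
t=2: ready={A,C,F,G,H} → run C
t=3: ready={A,C,F,G,H} → run C
t=4: ready={A,C,F,G,H} → run C
t=5: ready={A,C,F,G,H} → run C
t=6: ready={A,C,F,G,H} → run C
t=7: ready={A,F,G,H} → run H
t=8: ready={A,F,G,H} → run H
t=9: ready={A,F,G,H} → run H
t=10: ready={A,F,G} → run G
t=11: ready={A,F,G} → run G
t=12: ready={A,F,G} → run G
t=13: ready={A,F,G} → run G
t=14: ready={A,F,G} → run G
t=15: ready={A,F,G} → run G
t=16: ready={A,F,G} → run G
t=17: ready={A,F} → run F
t=18: ready={A,F} → run F
t=19: ready={A,F} → run F
t=20: ready={A,F} → run F
t=21: ready={A,F} → run F
t=22: ready={A} → run A
t=23: ready={A} → run A
t=24: (idle)
t=25: (idle)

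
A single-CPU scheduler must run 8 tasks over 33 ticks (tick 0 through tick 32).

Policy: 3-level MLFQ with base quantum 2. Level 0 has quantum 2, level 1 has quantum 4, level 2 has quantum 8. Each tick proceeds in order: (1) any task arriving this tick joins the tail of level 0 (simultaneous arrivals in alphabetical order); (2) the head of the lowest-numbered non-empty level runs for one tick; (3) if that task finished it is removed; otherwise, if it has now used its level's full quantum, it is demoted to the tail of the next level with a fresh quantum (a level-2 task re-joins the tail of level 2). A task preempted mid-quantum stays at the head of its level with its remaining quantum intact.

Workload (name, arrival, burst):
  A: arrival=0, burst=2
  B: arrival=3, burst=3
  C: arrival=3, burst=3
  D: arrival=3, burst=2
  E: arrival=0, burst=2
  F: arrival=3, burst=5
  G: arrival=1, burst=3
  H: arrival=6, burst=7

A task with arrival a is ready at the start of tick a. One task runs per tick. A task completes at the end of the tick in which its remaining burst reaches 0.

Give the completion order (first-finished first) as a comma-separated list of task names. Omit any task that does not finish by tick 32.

completion order = A, E, D, G, B, C, F, H

t=0: L0/L1/L2 = AE/-/- → run A
t=1: L0/L1/L2 = AEG/-/- → run A
t=2: L0/L1/L2 = EG/-/- → run E
t=3: L0/L1/L2 = EGBCDF/-/- → run E
t=4: L0/L1/L2 = GBCDF/-/- → run G
t=5: L0/L1/L2 = GBCDF/-/- → run G
t=6: L0/L1/L2 = BCDFH/G/- → run B
t=7: L0/L1/L2 = BCDFH/G/- → run B
t=8: L0/L1/L2 = CDFH/GB/- → run C
t=9: L0/L1/L2 = CDFH/GB/- → run C
t=10: L0/L1/L2 = DFH/GBC/- → run D
t=11: L0/L1/L2 = DFH/GBC/- → run D
t=12: L0/L1/L2 = FH/GBC/- → run F
t=13: L0/L1/L2 = FH/GBC/- → run F
t=14: L0/L1/L2 = H/GBCF/- → run H
t=15: L0/L1/L2 = H/GBCF/- → run H
t=16: L0/L1/L2 = -/GBCFH/- → run G
t=17: L0/L1/L2 = -/BCFH/- → run B
t=18: L0/L1/L2 = -/CFH/- → run C
t=19: L0/L1/L2 = -/FH/- → run F
t=20: L0/L1/L2 = -/FH/- → run F
t=21: L0/L1/L2 = -/FH/- → run F
t=22: L0/L1/L2 = -/H/- → run H
t=23: L0/L1/L2 = -/H/- → run H
t=24: L0/L1/L2 = -/H/- → run H
t=25: L0/L1/L2 = -/H/- → run H
t=26: L0/L1/L2 = -/-/H → run H
t=27: (idle)
t=28: (idle)
t=29: (idle)
t=30: (idle)
t=31: (idle)
t=32: (idle)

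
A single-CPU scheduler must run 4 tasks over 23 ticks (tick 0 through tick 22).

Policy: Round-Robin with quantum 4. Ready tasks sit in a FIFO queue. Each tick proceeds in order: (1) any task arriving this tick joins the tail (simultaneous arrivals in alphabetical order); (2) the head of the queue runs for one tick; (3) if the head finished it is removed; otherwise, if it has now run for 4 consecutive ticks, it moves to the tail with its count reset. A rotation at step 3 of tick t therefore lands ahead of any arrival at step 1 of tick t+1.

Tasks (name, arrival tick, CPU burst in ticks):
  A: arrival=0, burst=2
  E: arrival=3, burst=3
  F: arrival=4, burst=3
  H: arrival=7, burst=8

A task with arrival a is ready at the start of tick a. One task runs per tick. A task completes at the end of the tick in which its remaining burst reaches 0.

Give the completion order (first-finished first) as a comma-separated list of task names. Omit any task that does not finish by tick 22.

t=0: queue=[A] q_used=0 → run A
t=1: queue=[A] q_used=1 → run A
t=2: (idle)
t=3: queue=[E] q_used=0 → run E
t=4: queue=[E,F] q_used=1 → run E
t=5: queue=[E,F] q_used=2 → run E
t=6: queue=[F] q_used=0 → run F
t=7: queue=[F,H] q_used=1 → run F
t=8: queue=[F,H] q_used=2 → run F
t=9: queue=[H] q_used=0 → run H
t=10: queue=[H] q_used=1 → run H
t=11: queue=[H] q_used=2 → run H
t=12: queue=[H] q_used=3 → run H
t=13: queue=[H] q_used=0 → run H
t=14: queue=[H] q_used=1 → run H
t=15: queue=[H] q_used=2 → run H
t=16: queue=[H] q_used=3 → run H
t=17: (idle)
t=18: (idle)
t=19: (idle)
t=20: (idle)
t=21: (idle)
t=22: (idle)

completion order = A, E, F, H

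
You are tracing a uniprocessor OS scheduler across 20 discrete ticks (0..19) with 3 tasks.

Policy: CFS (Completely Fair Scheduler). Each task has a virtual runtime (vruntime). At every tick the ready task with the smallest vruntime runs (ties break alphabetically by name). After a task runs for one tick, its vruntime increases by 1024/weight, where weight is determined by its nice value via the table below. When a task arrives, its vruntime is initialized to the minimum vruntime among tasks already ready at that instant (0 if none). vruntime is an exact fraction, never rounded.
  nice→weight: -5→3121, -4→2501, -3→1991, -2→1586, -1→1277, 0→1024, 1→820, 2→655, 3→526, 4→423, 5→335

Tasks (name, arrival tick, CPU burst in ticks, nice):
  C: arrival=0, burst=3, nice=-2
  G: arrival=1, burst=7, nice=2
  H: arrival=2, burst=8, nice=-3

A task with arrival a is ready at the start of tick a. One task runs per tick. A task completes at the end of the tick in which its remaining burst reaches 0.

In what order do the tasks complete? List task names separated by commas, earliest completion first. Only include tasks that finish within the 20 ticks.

completion order = C, H, G

t=0: vr[C=0] → run C
t=1: vr[C=512/793 G=512/793] → run C
t=2: vr[C=1024/793 G=512/793 H=512/793] → run G
t=3: vr[C=1024/793 G=1147392/519415 H=512/793] → run H
t=4: vr[C=1024/793 G=1147392/519415 H=1831424/1578863] → run H
t=5: vr[C=1024/793 G=1147392/519415 H=2643456/1578863] → run C
t=6: vr[G=1147392/519415 H=2643456/1578863] → run H
t=7: vr[G=1147392/519415 H=3455488/1578863] → run H
t=8: vr[G=1147392/519415 H=4267520/1578863] → run G
t=9: vr[G=1959424/519415 H=4267520/1578863] → run H
t=10: vr[G=1959424/519415 H=5079552/1578863] → run H
t=11: vr[G=1959424/519415 H=5891584/1578863] → run H
t=12: vr[G=1959424/519415 H=6703616/1578863] → run G
t=13: vr[G=2771456/519415 H=6703616/1578863] → run H
t=14: vr[G=2771456/519415] → run G
t=15: vr[G=3583488/519415] → run G
t=16: vr[G=879104/103883] → run G
t=17: vr[G=5207552/519415] → run G
t=18: (idle)
t=19: (idle)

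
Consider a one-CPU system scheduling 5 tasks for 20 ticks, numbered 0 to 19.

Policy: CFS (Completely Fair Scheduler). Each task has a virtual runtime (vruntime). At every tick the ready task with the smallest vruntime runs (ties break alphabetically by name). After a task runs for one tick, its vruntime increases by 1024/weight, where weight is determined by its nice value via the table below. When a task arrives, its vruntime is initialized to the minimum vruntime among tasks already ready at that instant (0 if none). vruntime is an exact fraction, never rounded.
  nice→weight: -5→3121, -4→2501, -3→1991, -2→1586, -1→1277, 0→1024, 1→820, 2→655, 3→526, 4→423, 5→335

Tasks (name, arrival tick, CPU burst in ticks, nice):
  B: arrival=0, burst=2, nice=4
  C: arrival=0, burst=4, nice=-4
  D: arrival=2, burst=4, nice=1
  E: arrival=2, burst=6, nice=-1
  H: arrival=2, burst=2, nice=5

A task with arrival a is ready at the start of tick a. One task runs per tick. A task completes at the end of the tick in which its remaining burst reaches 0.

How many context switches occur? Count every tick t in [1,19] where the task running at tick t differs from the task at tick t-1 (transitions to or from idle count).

t=0: vr[B=0 C=0] → run B
t=1: vr[B=1024/423 C=0] → run C
t=2: vr[B=1024/423 C=1024/2501 D=1024/2501 E=1024/2501 H=1024/2501] → run C
t=3: vr[B=1024/423 C=2048/2501 D=1024/2501 E=1024/2501 H=1024/2501] → run D
t=4: vr[B=1024/423 C=2048/2501 D=20736/12505 E=1024/2501 H=1024/2501] → run E
t=5: vr[B=1024/423 C=2048/2501 D=20736/12505 E=3868672/3193777 H=1024/2501] → run H
t=6: vr[B=1024/423 C=2048/2501 D=20736/12505 E=3868672/3193777 H=2904064/837835] → run C
t=7: vr[B=1024/423 C=3072/2501 D=20736/12505 E=3868672/3193777 H=2904064/837835] → run E
t=8: vr[B=1024/423 C=3072/2501 D=20736/12505 E=6429696/3193777 H=2904064/837835] → run C
t=9: vr[B=1024/423 D=20736/12505 E=6429696/3193777 H=2904064/837835] → run D
t=10: vr[B=1024/423 D=36352/12505 E=6429696/3193777 H=2904064/837835] → run E
t=11: vr[B=1024/423 D=36352/12505 E=8990720/3193777 H=2904064/837835] → run B
t=12: vr[D=36352/12505 E=8990720/3193777 H=2904064/837835] → run E
t=13: vr[D=36352/12505 E=11551744/3193777 H=2904064/837835] → run D
t=14: vr[D=51968/12505 E=11551744/3193777 H=2904064/837835] → run H
t=15: vr[D=51968/12505 E=11551744/3193777] → run E
t=16: vr[D=51968/12505 E=14112768/3193777] → run D
t=17: vr[E=14112768/3193777] → run E
t=18: (idle)
t=19: (idle)

context switches = 17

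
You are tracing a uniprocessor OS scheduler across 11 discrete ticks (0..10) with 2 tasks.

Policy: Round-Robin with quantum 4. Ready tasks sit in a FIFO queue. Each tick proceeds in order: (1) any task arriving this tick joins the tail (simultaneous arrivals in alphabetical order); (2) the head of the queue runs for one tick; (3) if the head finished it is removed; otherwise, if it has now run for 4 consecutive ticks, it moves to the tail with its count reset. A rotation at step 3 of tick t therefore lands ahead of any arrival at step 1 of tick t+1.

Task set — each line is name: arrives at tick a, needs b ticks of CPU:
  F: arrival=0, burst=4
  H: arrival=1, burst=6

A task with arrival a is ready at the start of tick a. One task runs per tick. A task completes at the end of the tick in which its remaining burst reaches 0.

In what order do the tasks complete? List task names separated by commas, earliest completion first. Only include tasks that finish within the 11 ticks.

completion order = F, H

t=0: queue=[F] q_used=0 → run F
t=1: queue=[F,H] q_used=1 → run F
t=2: queue=[F,H] q_used=2 → run F
t=3: queue=[F,H] q_used=3 → run F
t=4: queue=[H] q_used=0 → run H
t=5: queue=[H] q_used=1 → run H
t=6: queue=[H] q_used=2 → run H
t=7: queue=[H] q_used=3 → run H
t=8: queue=[H] q_used=0 → run H
t=9: queue=[H] q_used=1 → run H
t=10: (idle)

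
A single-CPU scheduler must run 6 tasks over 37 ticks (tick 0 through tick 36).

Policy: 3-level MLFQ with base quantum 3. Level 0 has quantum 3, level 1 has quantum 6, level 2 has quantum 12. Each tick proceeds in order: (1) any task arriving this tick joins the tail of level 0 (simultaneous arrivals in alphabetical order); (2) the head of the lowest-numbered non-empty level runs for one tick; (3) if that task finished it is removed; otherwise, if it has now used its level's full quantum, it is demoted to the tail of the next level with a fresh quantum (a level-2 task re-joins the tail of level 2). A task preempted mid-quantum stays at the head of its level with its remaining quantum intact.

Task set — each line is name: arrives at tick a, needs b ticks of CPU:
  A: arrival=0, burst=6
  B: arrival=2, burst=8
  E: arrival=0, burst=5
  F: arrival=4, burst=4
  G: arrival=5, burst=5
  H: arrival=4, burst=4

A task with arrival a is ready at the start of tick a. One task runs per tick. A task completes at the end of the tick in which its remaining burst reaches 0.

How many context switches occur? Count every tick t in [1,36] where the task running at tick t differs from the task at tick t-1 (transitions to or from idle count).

t=0: L0/L1/L2 = AE/-/- → run A
t=1: L0/L1/L2 = AE/-/- → run A
t=2: L0/L1/L2 = AEB/-/- → run A
t=3: L0/L1/L2 = EB/A/- → run E
t=4: L0/L1/L2 = EBFH/A/- → run E
t=5: L0/L1/L2 = EBFHG/A/- → run E
t=6: L0/L1/L2 = BFHG/AE/- → run B
t=7: L0/L1/L2 = BFHG/AE/- → run B
t=8: L0/L1/L2 = BFHG/AE/- → run B
t=9: L0/L1/L2 = FHG/AEB/- → run F
t=10: L0/L1/L2 = FHG/AEB/- → run F
t=11: L0/L1/L2 = FHG/AEB/- → run F
t=12: L0/L1/L2 = HG/AEBF/- → run H
t=13: L0/L1/L2 = HG/AEBF/- → run H
t=14: L0/L1/L2 = HG/AEBF/- → run H
t=15: L0/L1/L2 = G/AEBFH/- → run G
t=16: L0/L1/L2 = G/AEBFH/- → run G
t=17: L0/L1/L2 = G/AEBFH/- → run G
t=18: L0/L1/L2 = -/AEBFHG/- → run A
t=19: L0/L1/L2 = -/AEBFHG/- → run A
t=20: L0/L1/L2 = -/AEBFHG/- → run A
t=21: L0/L1/L2 = -/EBFHG/- → run E
t=22: L0/L1/L2 = -/EBFHG/- → run E
t=23: L0/L1/L2 = -/BFHG/- → run B
t=24: L0/L1/L2 = -/BFHG/- → run B
t=25: L0/L1/L2 = -/BFHG/- → run B
t=26: L0/L1/L2 = -/BFHG/- → run B
t=27: L0/L1/L2 = -/BFHG/- → run B
t=28: L0/L1/L2 = -/FHG/- → run F
t=29: L0/L1/L2 = -/HG/- → run H
t=30: L0/L1/L2 = -/G/- → run G
t=31: L0/L1/L2 = -/G/- → run G
t=32: (idle)
t=33: (idle)
t=34: (idle)
t=35: (idle)
t=36: (idle)

context switches = 12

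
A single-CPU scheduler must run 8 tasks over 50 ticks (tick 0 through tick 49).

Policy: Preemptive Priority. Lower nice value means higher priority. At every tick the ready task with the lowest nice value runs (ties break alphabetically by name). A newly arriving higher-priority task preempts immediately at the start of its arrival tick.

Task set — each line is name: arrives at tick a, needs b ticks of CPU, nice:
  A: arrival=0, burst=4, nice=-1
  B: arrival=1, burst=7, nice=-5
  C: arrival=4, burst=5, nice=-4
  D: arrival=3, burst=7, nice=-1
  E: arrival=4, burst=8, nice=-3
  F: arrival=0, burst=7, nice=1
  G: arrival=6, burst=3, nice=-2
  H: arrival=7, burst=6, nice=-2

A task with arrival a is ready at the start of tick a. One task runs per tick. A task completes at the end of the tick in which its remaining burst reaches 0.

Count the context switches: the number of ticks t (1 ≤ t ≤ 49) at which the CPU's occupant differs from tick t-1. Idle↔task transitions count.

t=0: ready={A,F} → run A
t=1: ready={A,B,F} → run B
t=2: ready={A,B,F} → run B
t=3: ready={A,B,D,F} → run B
t=4: ready={A,B,C,D,E,F} → run B
t=5: ready={A,B,C,D,E,F} → run B
t=6: ready={A,B,C,D,E,F,G} → run B
t=7: ready={A,B,C,D,E,F,G,H} → run B
t=8: ready={A,C,D,E,F,G,H} → run C
t=9: ready={A,C,D,E,F,G,H} → run C
t=10: ready={A,C,D,E,F,G,H} → run C
t=11: ready={A,C,D,E,F,G,H} → run C
t=12: ready={A,C,D,E,F,G,H} → run C
t=13: ready={A,D,E,F,G,H} → run E
t=14: ready={A,D,E,F,G,H} → run E
t=15: ready={A,D,E,F,G,H} → run E
t=16: ready={A,D,E,F,G,H} → run E
t=17: ready={A,D,E,F,G,H} → run E
t=18: ready={A,D,E,F,G,H} → run E
t=19: ready={A,D,E,F,G,H} → run E
t=20: ready={A,D,E,F,G,H} → run E
t=21: ready={A,D,F,G,H} → run G
t=22: ready={A,D,F,G,H} → run G
t=23: ready={A,D,F,G,H} → run G
t=24: ready={A,D,F,H} → run H
t=25: ready={A,D,F,H} → run H
t=26: ready={A,D,F,H} → run H
t=27: ready={A,D,F,H} → run H
t=28: ready={A,D,F,H} → run H
t=29: ready={A,D,F,H} → run H
t=30: ready={A,D,F} → run A
t=31: ready={A,D,F} → run A
t=32: ready={A,D,F} → run A
t=33: ready={D,F} → run D
t=34: ready={D,F} → run D
t=35: ready={D,F} → run D
t=36: ready={D,F} → run D
t=37: ready={D,F} → run D
t=38: ready={D,F} → run D
t=39: ready={D,F} → run D
t=40: ready={F} → run F
t=41: ready={F} → run F
t=42: ready={F} → run F
t=43: ready={F} → run F
t=44: ready={F} → run F
t=45: ready={F} → run F
t=46: ready={F} → run F
t=47: (idle)
t=48: (idle)
t=49: (idle)

context switches = 9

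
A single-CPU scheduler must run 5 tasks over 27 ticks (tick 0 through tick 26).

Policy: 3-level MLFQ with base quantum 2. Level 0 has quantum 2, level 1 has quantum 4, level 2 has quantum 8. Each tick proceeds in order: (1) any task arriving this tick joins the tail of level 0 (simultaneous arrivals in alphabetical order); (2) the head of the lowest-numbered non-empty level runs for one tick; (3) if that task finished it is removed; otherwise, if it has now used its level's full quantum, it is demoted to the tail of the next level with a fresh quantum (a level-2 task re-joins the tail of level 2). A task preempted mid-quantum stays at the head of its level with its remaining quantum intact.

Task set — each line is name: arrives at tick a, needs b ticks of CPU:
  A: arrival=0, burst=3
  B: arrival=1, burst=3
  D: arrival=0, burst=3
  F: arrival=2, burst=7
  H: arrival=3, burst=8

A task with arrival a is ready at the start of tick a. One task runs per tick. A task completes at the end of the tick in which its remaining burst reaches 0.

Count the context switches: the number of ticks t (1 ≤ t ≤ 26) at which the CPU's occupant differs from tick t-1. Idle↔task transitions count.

context switches = 12

t=0: L0/L1/L2 = AD/-/- → run A
t=1: L0/L1/L2 = ADB/-/- → run A
t=2: L0/L1/L2 = DBF/A/- → run D
t=3: L0/L1/L2 = DBFH/A/- → run D
t=4: L0/L1/L2 = BFH/AD/- → run B
t=5: L0/L1/L2 = BFH/AD/- → run B
t=6: L0/L1/L2 = FH/ADB/- → run F
t=7: L0/L1/L2 = FH/ADB/- → run F
t=8: L0/L1/L2 = H/ADBF/- → run H
t=9: L0/L1/L2 = H/ADBF/- → run H
t=10: L0/L1/L2 = -/ADBFH/- → run A
t=11: L0/L1/L2 = -/DBFH/- → run D
t=12: L0/L1/L2 = -/BFH/- → run B
t=13: L0/L1/L2 = -/FH/- → run F
t=14: L0/L1/L2 = -/FH/- → run F
t=15: L0/L1/L2 = -/FH/- → run F
t=16: L0/L1/L2 = -/FH/- → run F
t=17: L0/L1/L2 = -/H/F → run H
t=18: L0/L1/L2 = -/H/F → run H
t=19: L0/L1/L2 = -/H/F → run H
t=20: L0/L1/L2 = -/H/F → run H
t=21: L0/L1/L2 = -/-/FH → run F
t=22: L0/L1/L2 = -/-/H → run H
t=23: L0/L1/L2 = -/-/H → run H
t=24: (idle)
t=25: (idle)
t=26: (idle)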